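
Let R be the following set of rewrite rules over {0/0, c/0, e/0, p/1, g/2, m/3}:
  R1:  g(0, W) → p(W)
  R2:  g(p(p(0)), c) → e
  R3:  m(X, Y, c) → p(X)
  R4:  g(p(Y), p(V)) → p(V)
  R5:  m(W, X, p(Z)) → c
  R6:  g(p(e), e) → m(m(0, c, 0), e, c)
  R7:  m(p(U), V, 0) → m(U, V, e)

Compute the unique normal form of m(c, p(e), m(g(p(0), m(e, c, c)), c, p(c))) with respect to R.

1. m(c, p(e), m(g(p(0), m(e, c, c)), c, p(c)))  →  m(c, p(e), c)   [R5 at 3]
2. m(c, p(e), c)  →  p(c)   [R3 at ε]

p(c)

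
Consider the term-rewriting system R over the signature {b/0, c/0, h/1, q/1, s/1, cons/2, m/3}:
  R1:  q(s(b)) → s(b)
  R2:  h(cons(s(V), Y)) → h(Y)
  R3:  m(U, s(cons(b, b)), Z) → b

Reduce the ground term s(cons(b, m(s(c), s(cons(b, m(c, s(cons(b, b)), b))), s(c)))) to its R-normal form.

s(cons(b, b))

1. s(cons(b, m(s(c), s(cons(b, m(c, s(cons(b, b)), b))), s(c))))  →  s(cons(b, m(s(c), s(cons(b, b)), s(c))))   [R3 at 1.2.2.1.2]
2. s(cons(b, m(s(c), s(cons(b, b)), s(c))))  →  s(cons(b, b))   [R3 at 1.2]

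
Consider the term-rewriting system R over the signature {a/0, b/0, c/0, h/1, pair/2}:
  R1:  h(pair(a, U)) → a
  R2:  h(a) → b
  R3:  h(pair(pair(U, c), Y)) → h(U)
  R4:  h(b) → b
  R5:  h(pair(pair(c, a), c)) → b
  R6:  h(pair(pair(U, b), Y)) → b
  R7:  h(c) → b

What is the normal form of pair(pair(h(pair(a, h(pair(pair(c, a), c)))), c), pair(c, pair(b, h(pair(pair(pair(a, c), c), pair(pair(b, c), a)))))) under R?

1. pair(pair(h(pair(a, h(pair(pair(c, a), c)))), c), pair(c, pair(b, h(pair(pair(pair(a, c), c), pair(pair(b, c), a))))))  →  pair(pair(a, c), pair(c, pair(b, h(pair(pair(pair(a, c), c), pair(pair(b, c), a))))))   [R1 at 1.1]
2. pair(pair(a, c), pair(c, pair(b, h(pair(pair(pair(a, c), c), pair(pair(b, c), a))))))  →  pair(pair(a, c), pair(c, pair(b, h(pair(a, c)))))   [R3 at 2.2.2]
3. pair(pair(a, c), pair(c, pair(b, h(pair(a, c)))))  →  pair(pair(a, c), pair(c, pair(b, a)))   [R1 at 2.2.2]

pair(pair(a, c), pair(c, pair(b, a)))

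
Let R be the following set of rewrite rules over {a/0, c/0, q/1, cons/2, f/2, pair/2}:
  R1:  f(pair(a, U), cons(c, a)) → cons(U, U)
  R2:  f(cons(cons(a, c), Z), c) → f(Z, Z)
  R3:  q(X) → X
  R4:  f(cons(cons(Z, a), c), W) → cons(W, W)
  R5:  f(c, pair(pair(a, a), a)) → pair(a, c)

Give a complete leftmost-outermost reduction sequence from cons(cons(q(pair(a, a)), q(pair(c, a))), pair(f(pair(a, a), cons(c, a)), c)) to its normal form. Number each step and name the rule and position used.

1. cons(cons(q(pair(a, a)), q(pair(c, a))), pair(f(pair(a, a), cons(c, a)), c))  →  cons(cons(pair(a, a), q(pair(c, a))), pair(f(pair(a, a), cons(c, a)), c))   [R3 at 1.1]
2. cons(cons(pair(a, a), q(pair(c, a))), pair(f(pair(a, a), cons(c, a)), c))  →  cons(cons(pair(a, a), pair(c, a)), pair(f(pair(a, a), cons(c, a)), c))   [R3 at 1.2]
3. cons(cons(pair(a, a), pair(c, a)), pair(f(pair(a, a), cons(c, a)), c))  →  cons(cons(pair(a, a), pair(c, a)), pair(cons(a, a), c))   [R1 at 2.1]

cons(cons(pair(a, a), pair(c, a)), pair(cons(a, a), c))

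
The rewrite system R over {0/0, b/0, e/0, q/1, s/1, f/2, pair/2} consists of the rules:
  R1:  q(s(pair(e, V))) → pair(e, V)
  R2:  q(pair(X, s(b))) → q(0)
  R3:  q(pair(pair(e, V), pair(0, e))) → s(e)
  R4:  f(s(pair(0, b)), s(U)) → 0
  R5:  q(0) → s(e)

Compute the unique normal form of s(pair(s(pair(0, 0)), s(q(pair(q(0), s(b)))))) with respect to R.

1. s(pair(s(pair(0, 0)), s(q(pair(q(0), s(b))))))  →  s(pair(s(pair(0, 0)), s(q(0))))   [R2 at 1.2.1]
2. s(pair(s(pair(0, 0)), s(q(0))))  →  s(pair(s(pair(0, 0)), s(s(e))))   [R5 at 1.2.1]

s(pair(s(pair(0, 0)), s(s(e))))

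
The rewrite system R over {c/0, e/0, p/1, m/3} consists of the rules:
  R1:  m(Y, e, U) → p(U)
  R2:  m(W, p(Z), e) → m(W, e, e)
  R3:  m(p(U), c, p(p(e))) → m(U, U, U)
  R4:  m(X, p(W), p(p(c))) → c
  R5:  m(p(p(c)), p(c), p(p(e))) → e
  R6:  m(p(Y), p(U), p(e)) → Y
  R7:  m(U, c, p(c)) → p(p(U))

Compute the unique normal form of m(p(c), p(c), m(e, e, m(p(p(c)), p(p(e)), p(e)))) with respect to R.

1. m(p(c), p(c), m(e, e, m(p(p(c)), p(p(e)), p(e))))  →  m(p(c), p(c), p(m(p(p(c)), p(p(e)), p(e))))   [R1 at 3]
2. m(p(c), p(c), p(m(p(p(c)), p(p(e)), p(e))))  →  m(p(c), p(c), p(p(c)))   [R6 at 3.1]
3. m(p(c), p(c), p(p(c)))  →  c   [R4 at ε]

c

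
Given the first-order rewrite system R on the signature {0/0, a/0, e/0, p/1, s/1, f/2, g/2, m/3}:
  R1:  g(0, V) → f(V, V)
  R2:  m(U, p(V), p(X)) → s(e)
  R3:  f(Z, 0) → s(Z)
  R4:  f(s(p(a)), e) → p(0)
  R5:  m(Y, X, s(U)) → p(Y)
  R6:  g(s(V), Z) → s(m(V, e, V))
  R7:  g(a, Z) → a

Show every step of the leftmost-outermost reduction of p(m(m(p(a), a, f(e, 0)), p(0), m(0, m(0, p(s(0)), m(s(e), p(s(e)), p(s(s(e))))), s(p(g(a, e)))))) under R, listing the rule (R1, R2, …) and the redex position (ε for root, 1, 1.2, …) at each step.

1. p(m(m(p(a), a, f(e, 0)), p(0), m(0, m(0, p(s(0)), m(s(e), p(s(e)), p(s(s(e))))), s(p(g(a, e))))))  →  p(m(m(p(a), a, s(e)), p(0), m(0, m(0, p(s(0)), m(s(e), p(s(e)), p(s(s(e))))), s(p(g(a, e))))))   [R3 at 1.1.3]
2. p(m(m(p(a), a, s(e)), p(0), m(0, m(0, p(s(0)), m(s(e), p(s(e)), p(s(s(e))))), s(p(g(a, e))))))  →  p(m(p(p(a)), p(0), m(0, m(0, p(s(0)), m(s(e), p(s(e)), p(s(s(e))))), s(p(g(a, e))))))   [R5 at 1.1]
3. p(m(p(p(a)), p(0), m(0, m(0, p(s(0)), m(s(e), p(s(e)), p(s(s(e))))), s(p(g(a, e))))))  →  p(m(p(p(a)), p(0), p(0)))   [R5 at 1.3]
4. p(m(p(p(a)), p(0), p(0)))  →  p(s(e))   [R2 at 1]

p(s(e))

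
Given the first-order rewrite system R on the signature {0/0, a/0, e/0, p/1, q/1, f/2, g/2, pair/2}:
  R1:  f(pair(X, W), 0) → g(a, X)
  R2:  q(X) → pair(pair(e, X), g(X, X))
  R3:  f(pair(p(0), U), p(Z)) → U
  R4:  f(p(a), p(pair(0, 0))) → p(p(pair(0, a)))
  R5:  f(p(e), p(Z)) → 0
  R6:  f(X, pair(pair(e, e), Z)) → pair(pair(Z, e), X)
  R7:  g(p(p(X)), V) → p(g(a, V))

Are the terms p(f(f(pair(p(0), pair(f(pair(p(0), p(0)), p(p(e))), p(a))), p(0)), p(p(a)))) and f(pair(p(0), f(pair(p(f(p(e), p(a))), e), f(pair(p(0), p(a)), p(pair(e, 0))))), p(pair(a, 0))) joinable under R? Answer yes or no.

Reduce t₁ = p(f(f(pair(p(0), pair(f(pair(p(0), p(0)), p(p(e))), p(a))), p(0)), p(p(a)))):
1. p(f(f(pair(p(0), pair(f(pair(p(0), p(0)), p(p(e))), p(a))), p(0)), p(p(a))))  →  p(f(pair(f(pair(p(0), p(0)), p(p(e))), p(a)), p(p(a))))   [R3 at 1.1]
2. p(f(pair(f(pair(p(0), p(0)), p(p(e))), p(a)), p(p(a))))  →  p(f(pair(p(0), p(a)), p(p(a))))   [R3 at 1.1.1]
3. p(f(pair(p(0), p(a)), p(p(a))))  →  p(p(a))   [R3 at 1]

Reduce t₂ = f(pair(p(0), f(pair(p(f(p(e), p(a))), e), f(pair(p(0), p(a)), p(pair(e, 0))))), p(pair(a, 0))):
1. f(pair(p(0), f(pair(p(f(p(e), p(a))), e), f(pair(p(0), p(a)), p(pair(e, 0))))), p(pair(a, 0)))  →  f(pair(p(f(p(e), p(a))), e), f(pair(p(0), p(a)), p(pair(e, 0))))   [R3 at ε]
2. f(pair(p(f(p(e), p(a))), e), f(pair(p(0), p(a)), p(pair(e, 0))))  →  f(pair(p(0), e), f(pair(p(0), p(a)), p(pair(e, 0))))   [R5 at 1.1.1]
3. f(pair(p(0), e), f(pair(p(0), p(a)), p(pair(e, 0))))  →  f(pair(p(0), e), p(a))   [R3 at 2]
4. f(pair(p(0), e), p(a))  →  e   [R3 at ε]

no — NF(t₁) = p(p(a)), NF(t₂) = e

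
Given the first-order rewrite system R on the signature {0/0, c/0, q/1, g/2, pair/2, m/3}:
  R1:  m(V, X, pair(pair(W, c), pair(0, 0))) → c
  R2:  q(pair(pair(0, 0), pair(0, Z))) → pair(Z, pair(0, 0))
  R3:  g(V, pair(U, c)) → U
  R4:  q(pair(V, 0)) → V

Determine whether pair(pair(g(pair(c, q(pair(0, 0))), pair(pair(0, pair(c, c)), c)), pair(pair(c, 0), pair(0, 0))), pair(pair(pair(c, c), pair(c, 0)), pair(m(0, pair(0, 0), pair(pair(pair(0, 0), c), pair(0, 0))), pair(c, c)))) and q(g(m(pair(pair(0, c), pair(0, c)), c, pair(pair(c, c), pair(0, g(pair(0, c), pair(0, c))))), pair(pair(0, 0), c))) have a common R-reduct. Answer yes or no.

no — NF(t₁) = pair(pair(pair(0, pair(c, c)), pair(pair(c, 0), pair(0, 0))), pair(pair(pair(c, c), pair(c, 0)), pair(c, pair(c, c)))), NF(t₂) = 0

Reduce t₁ = pair(pair(g(pair(c, q(pair(0, 0))), pair(pair(0, pair(c, c)), c)), pair(pair(c, 0), pair(0, 0))), pair(pair(pair(c, c), pair(c, 0)), pair(m(0, pair(0, 0), pair(pair(pair(0, 0), c), pair(0, 0))), pair(c, c)))):
1. pair(pair(g(pair(c, q(pair(0, 0))), pair(pair(0, pair(c, c)), c)), pair(pair(c, 0), pair(0, 0))), pair(pair(pair(c, c), pair(c, 0)), pair(m(0, pair(0, 0), pair(pair(pair(0, 0), c), pair(0, 0))), pair(c, c))))  →  pair(pair(pair(0, pair(c, c)), pair(pair(c, 0), pair(0, 0))), pair(pair(pair(c, c), pair(c, 0)), pair(m(0, pair(0, 0), pair(pair(pair(0, 0), c), pair(0, 0))), pair(c, c))))   [R3 at 1.1]
2. pair(pair(pair(0, pair(c, c)), pair(pair(c, 0), pair(0, 0))), pair(pair(pair(c, c), pair(c, 0)), pair(m(0, pair(0, 0), pair(pair(pair(0, 0), c), pair(0, 0))), pair(c, c))))  →  pair(pair(pair(0, pair(c, c)), pair(pair(c, 0), pair(0, 0))), pair(pair(pair(c, c), pair(c, 0)), pair(c, pair(c, c))))   [R1 at 2.2.1]

Reduce t₂ = q(g(m(pair(pair(0, c), pair(0, c)), c, pair(pair(c, c), pair(0, g(pair(0, c), pair(0, c))))), pair(pair(0, 0), c))):
1. q(g(m(pair(pair(0, c), pair(0, c)), c, pair(pair(c, c), pair(0, g(pair(0, c), pair(0, c))))), pair(pair(0, 0), c)))  →  q(pair(0, 0))   [R3 at 1]
2. q(pair(0, 0))  →  0   [R4 at ε]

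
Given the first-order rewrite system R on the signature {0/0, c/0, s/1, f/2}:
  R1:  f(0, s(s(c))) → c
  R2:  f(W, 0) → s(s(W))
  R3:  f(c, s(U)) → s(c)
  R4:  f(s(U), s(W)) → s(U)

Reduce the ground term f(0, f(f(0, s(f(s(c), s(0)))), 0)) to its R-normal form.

c

1. f(0, f(f(0, s(f(s(c), s(0)))), 0))  →  f(0, s(s(f(0, s(f(s(c), s(0)))))))   [R2 at 2]
2. f(0, s(s(f(0, s(f(s(c), s(0)))))))  →  f(0, s(s(f(0, s(s(c))))))   [R4 at 2.1.1.2.1]
3. f(0, s(s(f(0, s(s(c))))))  →  f(0, s(s(c)))   [R1 at 2.1.1]
4. f(0, s(s(c)))  →  c   [R1 at ε]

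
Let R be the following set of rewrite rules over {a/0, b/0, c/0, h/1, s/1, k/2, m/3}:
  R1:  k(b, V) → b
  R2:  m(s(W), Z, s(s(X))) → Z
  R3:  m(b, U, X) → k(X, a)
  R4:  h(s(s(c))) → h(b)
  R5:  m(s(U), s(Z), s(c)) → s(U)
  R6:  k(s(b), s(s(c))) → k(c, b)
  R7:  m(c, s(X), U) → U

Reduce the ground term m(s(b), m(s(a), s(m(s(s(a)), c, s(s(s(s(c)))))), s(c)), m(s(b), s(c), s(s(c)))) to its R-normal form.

s(b)

1. m(s(b), m(s(a), s(m(s(s(a)), c, s(s(s(s(c)))))), s(c)), m(s(b), s(c), s(s(c))))  →  m(s(b), s(a), m(s(b), s(c), s(s(c))))   [R5 at 2]
2. m(s(b), s(a), m(s(b), s(c), s(s(c))))  →  m(s(b), s(a), s(c))   [R2 at 3]
3. m(s(b), s(a), s(c))  →  s(b)   [R5 at ε]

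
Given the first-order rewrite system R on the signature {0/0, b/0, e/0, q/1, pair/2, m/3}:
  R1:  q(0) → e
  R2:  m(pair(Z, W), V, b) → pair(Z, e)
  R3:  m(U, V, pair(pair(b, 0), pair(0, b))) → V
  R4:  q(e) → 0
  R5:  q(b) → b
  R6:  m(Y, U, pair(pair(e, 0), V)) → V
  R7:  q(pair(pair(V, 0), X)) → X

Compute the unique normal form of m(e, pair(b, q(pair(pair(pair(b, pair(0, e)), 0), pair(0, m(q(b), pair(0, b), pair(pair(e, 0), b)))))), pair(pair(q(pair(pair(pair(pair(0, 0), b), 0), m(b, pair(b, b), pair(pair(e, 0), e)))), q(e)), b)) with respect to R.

b

1. m(e, pair(b, q(pair(pair(pair(b, pair(0, e)), 0), pair(0, m(q(b), pair(0, b), pair(pair(e, 0), b)))))), pair(pair(q(pair(pair(pair(pair(0, 0), b), 0), m(b, pair(b, b), pair(pair(e, 0), e)))), q(e)), b))  →  m(e, pair(b, pair(0, m(q(b), pair(0, b), pair(pair(e, 0), b)))), pair(pair(q(pair(pair(pair(pair(0, 0), b), 0), m(b, pair(b, b), pair(pair(e, 0), e)))), q(e)), b))   [R7 at 2.2]
2. m(e, pair(b, pair(0, m(q(b), pair(0, b), pair(pair(e, 0), b)))), pair(pair(q(pair(pair(pair(pair(0, 0), b), 0), m(b, pair(b, b), pair(pair(e, 0), e)))), q(e)), b))  →  m(e, pair(b, pair(0, b)), pair(pair(q(pair(pair(pair(pair(0, 0), b), 0), m(b, pair(b, b), pair(pair(e, 0), e)))), q(e)), b))   [R6 at 2.2.2]
3. m(e, pair(b, pair(0, b)), pair(pair(q(pair(pair(pair(pair(0, 0), b), 0), m(b, pair(b, b), pair(pair(e, 0), e)))), q(e)), b))  →  m(e, pair(b, pair(0, b)), pair(pair(m(b, pair(b, b), pair(pair(e, 0), e)), q(e)), b))   [R7 at 3.1.1]
4. m(e, pair(b, pair(0, b)), pair(pair(m(b, pair(b, b), pair(pair(e, 0), e)), q(e)), b))  →  m(e, pair(b, pair(0, b)), pair(pair(e, q(e)), b))   [R6 at 3.1.1]
5. m(e, pair(b, pair(0, b)), pair(pair(e, q(e)), b))  →  m(e, pair(b, pair(0, b)), pair(pair(e, 0), b))   [R4 at 3.1.2]
6. m(e, pair(b, pair(0, b)), pair(pair(e, 0), b))  →  b   [R6 at ε]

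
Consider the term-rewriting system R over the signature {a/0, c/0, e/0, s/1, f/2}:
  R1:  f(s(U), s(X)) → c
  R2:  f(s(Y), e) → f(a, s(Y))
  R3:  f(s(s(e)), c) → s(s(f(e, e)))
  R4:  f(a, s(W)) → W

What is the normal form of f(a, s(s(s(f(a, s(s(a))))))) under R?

s(s(s(a)))

1. f(a, s(s(s(f(a, s(s(a)))))))  →  s(s(f(a, s(s(a)))))   [R4 at ε]
2. s(s(f(a, s(s(a)))))  →  s(s(s(a)))   [R4 at 1.1]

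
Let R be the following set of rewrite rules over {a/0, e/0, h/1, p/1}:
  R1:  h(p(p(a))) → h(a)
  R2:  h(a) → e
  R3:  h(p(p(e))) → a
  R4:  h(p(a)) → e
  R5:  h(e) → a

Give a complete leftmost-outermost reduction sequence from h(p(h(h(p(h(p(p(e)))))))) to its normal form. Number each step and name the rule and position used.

e

1. h(p(h(h(p(h(p(p(e))))))))  →  h(p(h(h(p(a)))))   [R3 at 1.1.1.1.1]
2. h(p(h(h(p(a)))))  →  h(p(h(e)))   [R4 at 1.1.1]
3. h(p(h(e)))  →  h(p(a))   [R5 at 1.1]
4. h(p(a))  →  e   [R4 at ε]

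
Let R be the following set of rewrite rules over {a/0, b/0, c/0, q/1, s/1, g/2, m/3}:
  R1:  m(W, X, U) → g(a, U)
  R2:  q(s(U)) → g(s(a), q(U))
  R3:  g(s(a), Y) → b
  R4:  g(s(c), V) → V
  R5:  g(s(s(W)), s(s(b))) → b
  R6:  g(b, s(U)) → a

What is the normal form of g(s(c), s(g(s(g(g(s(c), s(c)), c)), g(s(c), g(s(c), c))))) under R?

1. g(s(c), s(g(s(g(g(s(c), s(c)), c)), g(s(c), g(s(c), c)))))  →  s(g(s(g(g(s(c), s(c)), c)), g(s(c), g(s(c), c))))   [R4 at ε]
2. s(g(s(g(g(s(c), s(c)), c)), g(s(c), g(s(c), c))))  →  s(g(s(g(s(c), c)), g(s(c), g(s(c), c))))   [R4 at 1.1.1.1]
3. s(g(s(g(s(c), c)), g(s(c), g(s(c), c))))  →  s(g(s(c), g(s(c), g(s(c), c))))   [R4 at 1.1.1]
4. s(g(s(c), g(s(c), g(s(c), c))))  →  s(g(s(c), g(s(c), c)))   [R4 at 1]
5. s(g(s(c), g(s(c), c)))  →  s(g(s(c), c))   [R4 at 1]
6. s(g(s(c), c))  →  s(c)   [R4 at 1]

s(c)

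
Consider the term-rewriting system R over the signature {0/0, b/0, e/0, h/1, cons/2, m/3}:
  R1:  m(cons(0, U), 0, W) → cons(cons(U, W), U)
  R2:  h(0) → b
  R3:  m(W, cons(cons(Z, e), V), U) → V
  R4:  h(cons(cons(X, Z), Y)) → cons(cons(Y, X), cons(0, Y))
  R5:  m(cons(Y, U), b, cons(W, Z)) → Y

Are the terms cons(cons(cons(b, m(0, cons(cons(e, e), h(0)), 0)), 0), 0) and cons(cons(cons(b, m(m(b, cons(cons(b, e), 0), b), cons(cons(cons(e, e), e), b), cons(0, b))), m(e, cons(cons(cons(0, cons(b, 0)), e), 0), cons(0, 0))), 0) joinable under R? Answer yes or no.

yes — NF(t₁) = cons(cons(cons(b, b), 0), 0), NF(t₂) = cons(cons(cons(b, b), 0), 0)

Reduce t₁ = cons(cons(cons(b, m(0, cons(cons(e, e), h(0)), 0)), 0), 0):
1. cons(cons(cons(b, m(0, cons(cons(e, e), h(0)), 0)), 0), 0)  →  cons(cons(cons(b, h(0)), 0), 0)   [R3 at 1.1.2]
2. cons(cons(cons(b, h(0)), 0), 0)  →  cons(cons(cons(b, b), 0), 0)   [R2 at 1.1.2]

Reduce t₂ = cons(cons(cons(b, m(m(b, cons(cons(b, e), 0), b), cons(cons(cons(e, e), e), b), cons(0, b))), m(e, cons(cons(cons(0, cons(b, 0)), e), 0), cons(0, 0))), 0):
1. cons(cons(cons(b, m(m(b, cons(cons(b, e), 0), b), cons(cons(cons(e, e), e), b), cons(0, b))), m(e, cons(cons(cons(0, cons(b, 0)), e), 0), cons(0, 0))), 0)  →  cons(cons(cons(b, b), m(e, cons(cons(cons(0, cons(b, 0)), e), 0), cons(0, 0))), 0)   [R3 at 1.1.2]
2. cons(cons(cons(b, b), m(e, cons(cons(cons(0, cons(b, 0)), e), 0), cons(0, 0))), 0)  →  cons(cons(cons(b, b), 0), 0)   [R3 at 1.2]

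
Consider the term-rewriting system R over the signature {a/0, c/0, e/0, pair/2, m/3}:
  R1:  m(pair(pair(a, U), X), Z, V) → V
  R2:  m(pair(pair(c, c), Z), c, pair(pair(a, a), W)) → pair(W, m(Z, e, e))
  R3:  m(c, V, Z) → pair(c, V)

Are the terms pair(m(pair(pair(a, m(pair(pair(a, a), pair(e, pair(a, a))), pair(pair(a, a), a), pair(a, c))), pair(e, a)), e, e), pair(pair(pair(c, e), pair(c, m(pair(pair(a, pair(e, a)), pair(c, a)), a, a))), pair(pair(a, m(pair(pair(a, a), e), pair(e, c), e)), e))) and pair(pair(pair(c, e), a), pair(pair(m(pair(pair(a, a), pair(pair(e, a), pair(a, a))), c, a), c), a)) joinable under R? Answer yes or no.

no — NF(t₁) = pair(e, pair(pair(pair(c, e), pair(c, a)), pair(pair(a, e), e))), NF(t₂) = pair(pair(pair(c, e), a), pair(pair(a, c), a))

Reduce t₁ = pair(m(pair(pair(a, m(pair(pair(a, a), pair(e, pair(a, a))), pair(pair(a, a), a), pair(a, c))), pair(e, a)), e, e), pair(pair(pair(c, e), pair(c, m(pair(pair(a, pair(e, a)), pair(c, a)), a, a))), pair(pair(a, m(pair(pair(a, a), e), pair(e, c), e)), e))):
1. pair(m(pair(pair(a, m(pair(pair(a, a), pair(e, pair(a, a))), pair(pair(a, a), a), pair(a, c))), pair(e, a)), e, e), pair(pair(pair(c, e), pair(c, m(pair(pair(a, pair(e, a)), pair(c, a)), a, a))), pair(pair(a, m(pair(pair(a, a), e), pair(e, c), e)), e)))  →  pair(e, pair(pair(pair(c, e), pair(c, m(pair(pair(a, pair(e, a)), pair(c, a)), a, a))), pair(pair(a, m(pair(pair(a, a), e), pair(e, c), e)), e)))   [R1 at 1]
2. pair(e, pair(pair(pair(c, e), pair(c, m(pair(pair(a, pair(e, a)), pair(c, a)), a, a))), pair(pair(a, m(pair(pair(a, a), e), pair(e, c), e)), e)))  →  pair(e, pair(pair(pair(c, e), pair(c, a)), pair(pair(a, m(pair(pair(a, a), e), pair(e, c), e)), e)))   [R1 at 2.1.2.2]
3. pair(e, pair(pair(pair(c, e), pair(c, a)), pair(pair(a, m(pair(pair(a, a), e), pair(e, c), e)), e)))  →  pair(e, pair(pair(pair(c, e), pair(c, a)), pair(pair(a, e), e)))   [R1 at 2.2.1.2]

Reduce t₂ = pair(pair(pair(c, e), a), pair(pair(m(pair(pair(a, a), pair(pair(e, a), pair(a, a))), c, a), c), a)):
1. pair(pair(pair(c, e), a), pair(pair(m(pair(pair(a, a), pair(pair(e, a), pair(a, a))), c, a), c), a))  →  pair(pair(pair(c, e), a), pair(pair(a, c), a))   [R1 at 2.1.1]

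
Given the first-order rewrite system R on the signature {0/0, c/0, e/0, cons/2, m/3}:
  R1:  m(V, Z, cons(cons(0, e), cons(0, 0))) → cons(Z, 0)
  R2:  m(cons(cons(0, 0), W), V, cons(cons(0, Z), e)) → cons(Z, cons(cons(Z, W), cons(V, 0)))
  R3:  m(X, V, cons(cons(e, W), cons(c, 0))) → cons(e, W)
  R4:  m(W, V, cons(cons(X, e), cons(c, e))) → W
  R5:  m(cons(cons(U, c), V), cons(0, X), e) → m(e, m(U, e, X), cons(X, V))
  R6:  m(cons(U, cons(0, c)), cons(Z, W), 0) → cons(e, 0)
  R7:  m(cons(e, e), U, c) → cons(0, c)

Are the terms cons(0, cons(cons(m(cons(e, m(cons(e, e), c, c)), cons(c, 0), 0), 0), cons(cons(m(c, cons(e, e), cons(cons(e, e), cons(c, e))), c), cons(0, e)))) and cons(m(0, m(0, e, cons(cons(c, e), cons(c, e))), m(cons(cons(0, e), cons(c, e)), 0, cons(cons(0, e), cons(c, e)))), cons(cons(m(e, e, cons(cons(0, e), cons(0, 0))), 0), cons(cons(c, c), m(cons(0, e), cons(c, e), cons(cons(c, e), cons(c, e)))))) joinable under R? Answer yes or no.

Reduce t₁ = cons(0, cons(cons(m(cons(e, m(cons(e, e), c, c)), cons(c, 0), 0), 0), cons(cons(m(c, cons(e, e), cons(cons(e, e), cons(c, e))), c), cons(0, e)))):
1. cons(0, cons(cons(m(cons(e, m(cons(e, e), c, c)), cons(c, 0), 0), 0), cons(cons(m(c, cons(e, e), cons(cons(e, e), cons(c, e))), c), cons(0, e))))  →  cons(0, cons(cons(m(cons(e, cons(0, c)), cons(c, 0), 0), 0), cons(cons(m(c, cons(e, e), cons(cons(e, e), cons(c, e))), c), cons(0, e))))   [R7 at 2.1.1.1.2]
2. cons(0, cons(cons(m(cons(e, cons(0, c)), cons(c, 0), 0), 0), cons(cons(m(c, cons(e, e), cons(cons(e, e), cons(c, e))), c), cons(0, e))))  →  cons(0, cons(cons(cons(e, 0), 0), cons(cons(m(c, cons(e, e), cons(cons(e, e), cons(c, e))), c), cons(0, e))))   [R6 at 2.1.1]
3. cons(0, cons(cons(cons(e, 0), 0), cons(cons(m(c, cons(e, e), cons(cons(e, e), cons(c, e))), c), cons(0, e))))  →  cons(0, cons(cons(cons(e, 0), 0), cons(cons(c, c), cons(0, e))))   [R4 at 2.2.1.1]

Reduce t₂ = cons(m(0, m(0, e, cons(cons(c, e), cons(c, e))), m(cons(cons(0, e), cons(c, e)), 0, cons(cons(0, e), cons(c, e)))), cons(cons(m(e, e, cons(cons(0, e), cons(0, 0))), 0), cons(cons(c, c), m(cons(0, e), cons(c, e), cons(cons(c, e), cons(c, e)))))):
1. cons(m(0, m(0, e, cons(cons(c, e), cons(c, e))), m(cons(cons(0, e), cons(c, e)), 0, cons(cons(0, e), cons(c, e)))), cons(cons(m(e, e, cons(cons(0, e), cons(0, 0))), 0), cons(cons(c, c), m(cons(0, e), cons(c, e), cons(cons(c, e), cons(c, e))))))  →  cons(m(0, 0, m(cons(cons(0, e), cons(c, e)), 0, cons(cons(0, e), cons(c, e)))), cons(cons(m(e, e, cons(cons(0, e), cons(0, 0))), 0), cons(cons(c, c), m(cons(0, e), cons(c, e), cons(cons(c, e), cons(c, e))))))   [R4 at 1.2]
2. cons(m(0, 0, m(cons(cons(0, e), cons(c, e)), 0, cons(cons(0, e), cons(c, e)))), cons(cons(m(e, e, cons(cons(0, e), cons(0, 0))), 0), cons(cons(c, c), m(cons(0, e), cons(c, e), cons(cons(c, e), cons(c, e))))))  →  cons(m(0, 0, cons(cons(0, e), cons(c, e))), cons(cons(m(e, e, cons(cons(0, e), cons(0, 0))), 0), cons(cons(c, c), m(cons(0, e), cons(c, e), cons(cons(c, e), cons(c, e))))))   [R4 at 1.3]
3. cons(m(0, 0, cons(cons(0, e), cons(c, e))), cons(cons(m(e, e, cons(cons(0, e), cons(0, 0))), 0), cons(cons(c, c), m(cons(0, e), cons(c, e), cons(cons(c, e), cons(c, e))))))  →  cons(0, cons(cons(m(e, e, cons(cons(0, e), cons(0, 0))), 0), cons(cons(c, c), m(cons(0, e), cons(c, e), cons(cons(c, e), cons(c, e))))))   [R4 at 1]
4. cons(0, cons(cons(m(e, e, cons(cons(0, e), cons(0, 0))), 0), cons(cons(c, c), m(cons(0, e), cons(c, e), cons(cons(c, e), cons(c, e))))))  →  cons(0, cons(cons(cons(e, 0), 0), cons(cons(c, c), m(cons(0, e), cons(c, e), cons(cons(c, e), cons(c, e))))))   [R1 at 2.1.1]
5. cons(0, cons(cons(cons(e, 0), 0), cons(cons(c, c), m(cons(0, e), cons(c, e), cons(cons(c, e), cons(c, e))))))  →  cons(0, cons(cons(cons(e, 0), 0), cons(cons(c, c), cons(0, e))))   [R4 at 2.2.2]

yes — NF(t₁) = cons(0, cons(cons(cons(e, 0), 0), cons(cons(c, c), cons(0, e)))), NF(t₂) = cons(0, cons(cons(cons(e, 0), 0), cons(cons(c, c), cons(0, e))))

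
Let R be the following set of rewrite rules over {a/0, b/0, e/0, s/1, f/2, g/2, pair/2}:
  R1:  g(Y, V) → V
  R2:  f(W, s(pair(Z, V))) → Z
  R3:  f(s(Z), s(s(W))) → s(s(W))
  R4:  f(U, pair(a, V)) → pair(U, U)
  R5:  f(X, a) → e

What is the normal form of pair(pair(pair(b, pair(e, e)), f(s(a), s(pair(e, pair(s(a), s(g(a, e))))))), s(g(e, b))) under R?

1. pair(pair(pair(b, pair(e, e)), f(s(a), s(pair(e, pair(s(a), s(g(a, e))))))), s(g(e, b)))  →  pair(pair(pair(b, pair(e, e)), e), s(g(e, b)))   [R2 at 1.2]
2. pair(pair(pair(b, pair(e, e)), e), s(g(e, b)))  →  pair(pair(pair(b, pair(e, e)), e), s(b))   [R1 at 2.1]

pair(pair(pair(b, pair(e, e)), e), s(b))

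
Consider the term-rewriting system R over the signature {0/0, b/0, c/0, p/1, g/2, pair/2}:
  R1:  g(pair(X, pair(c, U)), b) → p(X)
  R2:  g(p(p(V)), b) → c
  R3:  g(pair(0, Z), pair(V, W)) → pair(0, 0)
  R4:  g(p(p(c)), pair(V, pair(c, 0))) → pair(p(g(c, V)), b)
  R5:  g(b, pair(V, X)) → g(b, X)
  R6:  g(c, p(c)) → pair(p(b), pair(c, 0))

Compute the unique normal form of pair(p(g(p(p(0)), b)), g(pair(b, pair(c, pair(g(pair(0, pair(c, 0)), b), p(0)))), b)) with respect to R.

1. pair(p(g(p(p(0)), b)), g(pair(b, pair(c, pair(g(pair(0, pair(c, 0)), b), p(0)))), b))  →  pair(p(c), g(pair(b, pair(c, pair(g(pair(0, pair(c, 0)), b), p(0)))), b))   [R2 at 1.1]
2. pair(p(c), g(pair(b, pair(c, pair(g(pair(0, pair(c, 0)), b), p(0)))), b))  →  pair(p(c), p(b))   [R1 at 2]

pair(p(c), p(b))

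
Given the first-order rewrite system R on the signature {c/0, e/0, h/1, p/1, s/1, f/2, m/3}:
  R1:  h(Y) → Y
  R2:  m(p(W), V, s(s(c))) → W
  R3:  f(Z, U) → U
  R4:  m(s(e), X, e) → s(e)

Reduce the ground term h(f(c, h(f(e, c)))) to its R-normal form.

1. h(f(c, h(f(e, c))))  →  f(c, h(f(e, c)))   [R1 at ε]
2. f(c, h(f(e, c)))  →  h(f(e, c))   [R3 at ε]
3. h(f(e, c))  →  f(e, c)   [R1 at ε]
4. f(e, c)  →  c   [R3 at ε]

c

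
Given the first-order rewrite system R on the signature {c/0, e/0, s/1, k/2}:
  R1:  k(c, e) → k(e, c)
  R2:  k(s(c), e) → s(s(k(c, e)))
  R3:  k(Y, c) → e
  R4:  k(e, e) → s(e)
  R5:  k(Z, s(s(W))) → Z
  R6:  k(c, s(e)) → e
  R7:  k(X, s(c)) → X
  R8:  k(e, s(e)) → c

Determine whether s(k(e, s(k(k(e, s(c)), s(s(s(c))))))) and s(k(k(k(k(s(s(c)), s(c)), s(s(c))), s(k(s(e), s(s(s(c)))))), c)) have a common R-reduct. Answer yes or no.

no — NF(t₁) = s(c), NF(t₂) = s(e)

Reduce t₁ = s(k(e, s(k(k(e, s(c)), s(s(s(c))))))):
1. s(k(e, s(k(k(e, s(c)), s(s(s(c)))))))  →  s(k(e, s(k(e, s(c)))))   [R5 at 1.2.1]
2. s(k(e, s(k(e, s(c)))))  →  s(k(e, s(e)))   [R7 at 1.2.1]
3. s(k(e, s(e)))  →  s(c)   [R8 at 1]

Reduce t₂ = s(k(k(k(k(s(s(c)), s(c)), s(s(c))), s(k(s(e), s(s(s(c)))))), c)):
1. s(k(k(k(k(s(s(c)), s(c)), s(s(c))), s(k(s(e), s(s(s(c)))))), c))  →  s(e)   [R3 at 1]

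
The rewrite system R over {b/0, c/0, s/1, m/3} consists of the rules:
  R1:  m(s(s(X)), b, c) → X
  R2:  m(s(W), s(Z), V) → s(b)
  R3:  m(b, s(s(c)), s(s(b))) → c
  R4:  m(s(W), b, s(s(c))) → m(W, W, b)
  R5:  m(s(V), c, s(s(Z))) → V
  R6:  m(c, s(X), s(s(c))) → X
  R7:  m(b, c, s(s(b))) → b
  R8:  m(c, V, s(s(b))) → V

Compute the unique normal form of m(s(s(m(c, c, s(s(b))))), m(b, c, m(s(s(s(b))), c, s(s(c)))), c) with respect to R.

1. m(s(s(m(c, c, s(s(b))))), m(b, c, m(s(s(s(b))), c, s(s(c)))), c)  →  m(s(s(c)), m(b, c, m(s(s(s(b))), c, s(s(c)))), c)   [R8 at 1.1.1]
2. m(s(s(c)), m(b, c, m(s(s(s(b))), c, s(s(c)))), c)  →  m(s(s(c)), m(b, c, s(s(b))), c)   [R5 at 2.3]
3. m(s(s(c)), m(b, c, s(s(b))), c)  →  m(s(s(c)), b, c)   [R7 at 2]
4. m(s(s(c)), b, c)  →  c   [R1 at ε]

c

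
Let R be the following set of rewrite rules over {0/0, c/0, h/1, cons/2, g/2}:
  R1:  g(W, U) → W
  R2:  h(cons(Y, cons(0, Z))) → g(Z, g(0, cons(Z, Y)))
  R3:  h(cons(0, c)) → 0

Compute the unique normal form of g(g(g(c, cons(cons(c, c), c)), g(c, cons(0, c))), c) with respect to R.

1. g(g(g(c, cons(cons(c, c), c)), g(c, cons(0, c))), c)  →  g(g(c, cons(cons(c, c), c)), g(c, cons(0, c)))   [R1 at ε]
2. g(g(c, cons(cons(c, c), c)), g(c, cons(0, c)))  →  g(c, cons(cons(c, c), c))   [R1 at ε]
3. g(c, cons(cons(c, c), c))  →  c   [R1 at ε]

c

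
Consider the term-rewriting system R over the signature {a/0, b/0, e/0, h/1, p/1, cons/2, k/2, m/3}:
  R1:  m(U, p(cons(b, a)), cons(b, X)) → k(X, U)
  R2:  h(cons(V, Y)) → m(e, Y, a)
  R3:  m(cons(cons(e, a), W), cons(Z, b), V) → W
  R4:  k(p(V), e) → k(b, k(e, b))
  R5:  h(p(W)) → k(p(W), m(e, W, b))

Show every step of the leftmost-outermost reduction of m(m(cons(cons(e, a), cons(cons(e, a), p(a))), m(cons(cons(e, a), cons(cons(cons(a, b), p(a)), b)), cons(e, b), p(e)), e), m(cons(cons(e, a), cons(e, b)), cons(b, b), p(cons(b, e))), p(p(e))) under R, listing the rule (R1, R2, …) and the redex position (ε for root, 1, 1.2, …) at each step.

p(a)

1. m(m(cons(cons(e, a), cons(cons(e, a), p(a))), m(cons(cons(e, a), cons(cons(cons(a, b), p(a)), b)), cons(e, b), p(e)), e), m(cons(cons(e, a), cons(e, b)), cons(b, b), p(cons(b, e))), p(p(e)))  →  m(m(cons(cons(e, a), cons(cons(e, a), p(a))), cons(cons(cons(a, b), p(a)), b), e), m(cons(cons(e, a), cons(e, b)), cons(b, b), p(cons(b, e))), p(p(e)))   [R3 at 1.2]
2. m(m(cons(cons(e, a), cons(cons(e, a), p(a))), cons(cons(cons(a, b), p(a)), b), e), m(cons(cons(e, a), cons(e, b)), cons(b, b), p(cons(b, e))), p(p(e)))  →  m(cons(cons(e, a), p(a)), m(cons(cons(e, a), cons(e, b)), cons(b, b), p(cons(b, e))), p(p(e)))   [R3 at 1]
3. m(cons(cons(e, a), p(a)), m(cons(cons(e, a), cons(e, b)), cons(b, b), p(cons(b, e))), p(p(e)))  →  m(cons(cons(e, a), p(a)), cons(e, b), p(p(e)))   [R3 at 2]
4. m(cons(cons(e, a), p(a)), cons(e, b), p(p(e)))  →  p(a)   [R3 at ε]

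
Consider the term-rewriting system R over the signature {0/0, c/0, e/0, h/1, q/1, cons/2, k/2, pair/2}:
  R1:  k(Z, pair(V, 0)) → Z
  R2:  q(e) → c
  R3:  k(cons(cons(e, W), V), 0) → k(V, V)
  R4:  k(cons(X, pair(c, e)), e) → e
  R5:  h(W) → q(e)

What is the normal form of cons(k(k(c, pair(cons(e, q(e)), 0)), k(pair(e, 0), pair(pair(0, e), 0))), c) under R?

1. cons(k(k(c, pair(cons(e, q(e)), 0)), k(pair(e, 0), pair(pair(0, e), 0))), c)  →  cons(k(c, k(pair(e, 0), pair(pair(0, e), 0))), c)   [R1 at 1.1]
2. cons(k(c, k(pair(e, 0), pair(pair(0, e), 0))), c)  →  cons(k(c, pair(e, 0)), c)   [R1 at 1.2]
3. cons(k(c, pair(e, 0)), c)  →  cons(c, c)   [R1 at 1]

cons(c, c)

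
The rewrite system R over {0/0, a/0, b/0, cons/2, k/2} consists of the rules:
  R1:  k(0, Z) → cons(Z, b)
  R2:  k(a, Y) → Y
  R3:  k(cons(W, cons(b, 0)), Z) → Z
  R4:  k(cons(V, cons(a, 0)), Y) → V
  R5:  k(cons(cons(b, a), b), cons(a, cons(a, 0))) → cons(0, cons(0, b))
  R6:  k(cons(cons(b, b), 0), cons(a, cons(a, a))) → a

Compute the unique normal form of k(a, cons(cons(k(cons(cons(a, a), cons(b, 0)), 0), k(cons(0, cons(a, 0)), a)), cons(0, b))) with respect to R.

1. k(a, cons(cons(k(cons(cons(a, a), cons(b, 0)), 0), k(cons(0, cons(a, 0)), a)), cons(0, b)))  →  cons(cons(k(cons(cons(a, a), cons(b, 0)), 0), k(cons(0, cons(a, 0)), a)), cons(0, b))   [R2 at ε]
2. cons(cons(k(cons(cons(a, a), cons(b, 0)), 0), k(cons(0, cons(a, 0)), a)), cons(0, b))  →  cons(cons(0, k(cons(0, cons(a, 0)), a)), cons(0, b))   [R3 at 1.1]
3. cons(cons(0, k(cons(0, cons(a, 0)), a)), cons(0, b))  →  cons(cons(0, 0), cons(0, b))   [R4 at 1.2]

cons(cons(0, 0), cons(0, b))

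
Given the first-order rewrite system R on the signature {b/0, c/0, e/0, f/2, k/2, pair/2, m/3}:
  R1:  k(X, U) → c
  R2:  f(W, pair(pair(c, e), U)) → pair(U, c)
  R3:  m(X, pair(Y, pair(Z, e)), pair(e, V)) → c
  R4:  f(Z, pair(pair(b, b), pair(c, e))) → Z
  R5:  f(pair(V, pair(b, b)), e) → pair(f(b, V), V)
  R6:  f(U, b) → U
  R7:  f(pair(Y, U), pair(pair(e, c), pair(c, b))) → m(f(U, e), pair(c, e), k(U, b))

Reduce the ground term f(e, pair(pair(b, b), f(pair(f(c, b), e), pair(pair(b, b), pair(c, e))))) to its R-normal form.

e

1. f(e, pair(pair(b, b), f(pair(f(c, b), e), pair(pair(b, b), pair(c, e)))))  →  f(e, pair(pair(b, b), pair(f(c, b), e)))   [R4 at 2.2]
2. f(e, pair(pair(b, b), pair(f(c, b), e)))  →  f(e, pair(pair(b, b), pair(c, e)))   [R6 at 2.2.1]
3. f(e, pair(pair(b, b), pair(c, e)))  →  e   [R4 at ε]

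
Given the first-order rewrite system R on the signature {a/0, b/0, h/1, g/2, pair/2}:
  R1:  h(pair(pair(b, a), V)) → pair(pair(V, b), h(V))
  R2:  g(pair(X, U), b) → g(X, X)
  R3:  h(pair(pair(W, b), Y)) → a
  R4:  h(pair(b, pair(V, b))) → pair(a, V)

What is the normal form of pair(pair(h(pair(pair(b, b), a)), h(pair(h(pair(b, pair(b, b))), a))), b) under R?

1. pair(pair(h(pair(pair(b, b), a)), h(pair(h(pair(b, pair(b, b))), a))), b)  →  pair(pair(a, h(pair(h(pair(b, pair(b, b))), a))), b)   [R3 at 1.1]
2. pair(pair(a, h(pair(h(pair(b, pair(b, b))), a))), b)  →  pair(pair(a, h(pair(pair(a, b), a))), b)   [R4 at 1.2.1.1]
3. pair(pair(a, h(pair(pair(a, b), a))), b)  →  pair(pair(a, a), b)   [R3 at 1.2]

pair(pair(a, a), b)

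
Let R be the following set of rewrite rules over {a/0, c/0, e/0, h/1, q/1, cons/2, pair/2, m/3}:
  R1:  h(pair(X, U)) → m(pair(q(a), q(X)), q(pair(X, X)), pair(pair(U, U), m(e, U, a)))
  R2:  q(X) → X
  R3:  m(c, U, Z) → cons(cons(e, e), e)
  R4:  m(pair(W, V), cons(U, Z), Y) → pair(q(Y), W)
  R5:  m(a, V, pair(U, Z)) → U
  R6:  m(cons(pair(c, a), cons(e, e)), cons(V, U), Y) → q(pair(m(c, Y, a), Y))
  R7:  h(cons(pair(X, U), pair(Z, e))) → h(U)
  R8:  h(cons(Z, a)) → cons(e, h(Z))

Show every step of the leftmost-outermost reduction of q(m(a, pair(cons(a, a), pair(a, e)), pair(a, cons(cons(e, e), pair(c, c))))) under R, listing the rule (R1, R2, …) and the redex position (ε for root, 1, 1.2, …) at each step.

1. q(m(a, pair(cons(a, a), pair(a, e)), pair(a, cons(cons(e, e), pair(c, c)))))  →  m(a, pair(cons(a, a), pair(a, e)), pair(a, cons(cons(e, e), pair(c, c))))   [R2 at ε]
2. m(a, pair(cons(a, a), pair(a, e)), pair(a, cons(cons(e, e), pair(c, c))))  →  a   [R5 at ε]

a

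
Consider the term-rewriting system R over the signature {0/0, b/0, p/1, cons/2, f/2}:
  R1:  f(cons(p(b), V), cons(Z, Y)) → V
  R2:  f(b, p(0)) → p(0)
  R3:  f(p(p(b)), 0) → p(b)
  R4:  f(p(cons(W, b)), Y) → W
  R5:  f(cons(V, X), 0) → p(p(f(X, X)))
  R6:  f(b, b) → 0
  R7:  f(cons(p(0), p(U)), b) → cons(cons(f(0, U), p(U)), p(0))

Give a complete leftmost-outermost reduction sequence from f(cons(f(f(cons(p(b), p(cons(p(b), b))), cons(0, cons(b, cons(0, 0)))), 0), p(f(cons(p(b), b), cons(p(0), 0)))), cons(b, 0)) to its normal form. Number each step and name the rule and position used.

p(b)

1. f(cons(f(f(cons(p(b), p(cons(p(b), b))), cons(0, cons(b, cons(0, 0)))), 0), p(f(cons(p(b), b), cons(p(0), 0)))), cons(b, 0))  →  f(cons(f(p(cons(p(b), b)), 0), p(f(cons(p(b), b), cons(p(0), 0)))), cons(b, 0))   [R1 at 1.1.1]
2. f(cons(f(p(cons(p(b), b)), 0), p(f(cons(p(b), b), cons(p(0), 0)))), cons(b, 0))  →  f(cons(p(b), p(f(cons(p(b), b), cons(p(0), 0)))), cons(b, 0))   [R4 at 1.1]
3. f(cons(p(b), p(f(cons(p(b), b), cons(p(0), 0)))), cons(b, 0))  →  p(f(cons(p(b), b), cons(p(0), 0)))   [R1 at ε]
4. p(f(cons(p(b), b), cons(p(0), 0)))  →  p(b)   [R1 at 1]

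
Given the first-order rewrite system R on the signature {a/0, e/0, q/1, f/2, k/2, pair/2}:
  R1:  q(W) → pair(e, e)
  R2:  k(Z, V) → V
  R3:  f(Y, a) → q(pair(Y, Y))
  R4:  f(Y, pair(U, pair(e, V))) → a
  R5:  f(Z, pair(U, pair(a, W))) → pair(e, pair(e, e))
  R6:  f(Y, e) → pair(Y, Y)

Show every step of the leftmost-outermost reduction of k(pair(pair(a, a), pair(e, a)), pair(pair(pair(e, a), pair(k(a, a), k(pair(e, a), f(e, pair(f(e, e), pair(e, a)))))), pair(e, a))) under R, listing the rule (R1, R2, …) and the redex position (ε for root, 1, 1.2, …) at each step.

pair(pair(pair(e, a), pair(a, a)), pair(e, a))

1. k(pair(pair(a, a), pair(e, a)), pair(pair(pair(e, a), pair(k(a, a), k(pair(e, a), f(e, pair(f(e, e), pair(e, a)))))), pair(e, a)))  →  pair(pair(pair(e, a), pair(k(a, a), k(pair(e, a), f(e, pair(f(e, e), pair(e, a)))))), pair(e, a))   [R2 at ε]
2. pair(pair(pair(e, a), pair(k(a, a), k(pair(e, a), f(e, pair(f(e, e), pair(e, a)))))), pair(e, a))  →  pair(pair(pair(e, a), pair(a, k(pair(e, a), f(e, pair(f(e, e), pair(e, a)))))), pair(e, a))   [R2 at 1.2.1]
3. pair(pair(pair(e, a), pair(a, k(pair(e, a), f(e, pair(f(e, e), pair(e, a)))))), pair(e, a))  →  pair(pair(pair(e, a), pair(a, f(e, pair(f(e, e), pair(e, a))))), pair(e, a))   [R2 at 1.2.2]
4. pair(pair(pair(e, a), pair(a, f(e, pair(f(e, e), pair(e, a))))), pair(e, a))  →  pair(pair(pair(e, a), pair(a, a)), pair(e, a))   [R4 at 1.2.2]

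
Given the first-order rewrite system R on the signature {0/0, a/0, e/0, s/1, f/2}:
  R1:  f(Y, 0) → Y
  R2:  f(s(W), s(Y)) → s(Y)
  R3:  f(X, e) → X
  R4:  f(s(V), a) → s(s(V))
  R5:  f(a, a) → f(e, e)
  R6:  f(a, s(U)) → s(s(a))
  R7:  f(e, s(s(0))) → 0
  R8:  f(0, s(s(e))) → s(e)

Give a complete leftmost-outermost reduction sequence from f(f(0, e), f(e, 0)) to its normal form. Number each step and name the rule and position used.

1. f(f(0, e), f(e, 0))  →  f(0, f(e, 0))   [R3 at 1]
2. f(0, f(e, 0))  →  f(0, e)   [R1 at 2]
3. f(0, e)  →  0   [R3 at ε]

0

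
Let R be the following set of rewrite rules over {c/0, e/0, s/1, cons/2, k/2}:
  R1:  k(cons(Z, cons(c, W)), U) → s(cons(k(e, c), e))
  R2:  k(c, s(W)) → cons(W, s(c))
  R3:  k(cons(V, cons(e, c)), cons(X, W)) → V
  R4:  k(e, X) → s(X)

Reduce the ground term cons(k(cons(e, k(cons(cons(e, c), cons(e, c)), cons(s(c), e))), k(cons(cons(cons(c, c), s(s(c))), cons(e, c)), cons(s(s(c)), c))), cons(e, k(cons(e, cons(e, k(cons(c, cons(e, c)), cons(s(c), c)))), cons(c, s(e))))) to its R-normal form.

1. cons(k(cons(e, k(cons(cons(e, c), cons(e, c)), cons(s(c), e))), k(cons(cons(cons(c, c), s(s(c))), cons(e, c)), cons(s(s(c)), c))), cons(e, k(cons(e, cons(e, k(cons(c, cons(e, c)), cons(s(c), c)))), cons(c, s(e)))))  →  cons(k(cons(e, cons(e, c)), k(cons(cons(cons(c, c), s(s(c))), cons(e, c)), cons(s(s(c)), c))), cons(e, k(cons(e, cons(e, k(cons(c, cons(e, c)), cons(s(c), c)))), cons(c, s(e)))))   [R3 at 1.1.2]
2. cons(k(cons(e, cons(e, c)), k(cons(cons(cons(c, c), s(s(c))), cons(e, c)), cons(s(s(c)), c))), cons(e, k(cons(e, cons(e, k(cons(c, cons(e, c)), cons(s(c), c)))), cons(c, s(e)))))  →  cons(k(cons(e, cons(e, c)), cons(cons(c, c), s(s(c)))), cons(e, k(cons(e, cons(e, k(cons(c, cons(e, c)), cons(s(c), c)))), cons(c, s(e)))))   [R3 at 1.2]
3. cons(k(cons(e, cons(e, c)), cons(cons(c, c), s(s(c)))), cons(e, k(cons(e, cons(e, k(cons(c, cons(e, c)), cons(s(c), c)))), cons(c, s(e)))))  →  cons(e, cons(e, k(cons(e, cons(e, k(cons(c, cons(e, c)), cons(s(c), c)))), cons(c, s(e)))))   [R3 at 1]
4. cons(e, cons(e, k(cons(e, cons(e, k(cons(c, cons(e, c)), cons(s(c), c)))), cons(c, s(e)))))  →  cons(e, cons(e, k(cons(e, cons(e, c)), cons(c, s(e)))))   [R3 at 2.2.1.2.2]
5. cons(e, cons(e, k(cons(e, cons(e, c)), cons(c, s(e)))))  →  cons(e, cons(e, e))   [R3 at 2.2]

cons(e, cons(e, e))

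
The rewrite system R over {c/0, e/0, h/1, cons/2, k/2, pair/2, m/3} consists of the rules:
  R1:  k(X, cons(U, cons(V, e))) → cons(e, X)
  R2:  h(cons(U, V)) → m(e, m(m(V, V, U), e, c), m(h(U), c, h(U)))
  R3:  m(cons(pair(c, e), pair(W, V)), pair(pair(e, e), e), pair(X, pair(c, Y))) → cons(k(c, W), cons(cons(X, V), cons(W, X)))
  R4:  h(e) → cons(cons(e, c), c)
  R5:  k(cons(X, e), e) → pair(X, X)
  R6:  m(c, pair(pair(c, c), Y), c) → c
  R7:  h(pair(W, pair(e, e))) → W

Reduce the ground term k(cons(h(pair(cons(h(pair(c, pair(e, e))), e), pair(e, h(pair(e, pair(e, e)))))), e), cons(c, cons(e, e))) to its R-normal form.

1. k(cons(h(pair(cons(h(pair(c, pair(e, e))), e), pair(e, h(pair(e, pair(e, e)))))), e), cons(c, cons(e, e)))  →  cons(e, cons(h(pair(cons(h(pair(c, pair(e, e))), e), pair(e, h(pair(e, pair(e, e)))))), e))   [R1 at ε]
2. cons(e, cons(h(pair(cons(h(pair(c, pair(e, e))), e), pair(e, h(pair(e, pair(e, e)))))), e))  →  cons(e, cons(h(pair(cons(c, e), pair(e, h(pair(e, pair(e, e)))))), e))   [R7 at 2.1.1.1.1]
3. cons(e, cons(h(pair(cons(c, e), pair(e, h(pair(e, pair(e, e)))))), e))  →  cons(e, cons(h(pair(cons(c, e), pair(e, e))), e))   [R7 at 2.1.1.2.2]
4. cons(e, cons(h(pair(cons(c, e), pair(e, e))), e))  →  cons(e, cons(cons(c, e), e))   [R7 at 2.1]

cons(e, cons(cons(c, e), e))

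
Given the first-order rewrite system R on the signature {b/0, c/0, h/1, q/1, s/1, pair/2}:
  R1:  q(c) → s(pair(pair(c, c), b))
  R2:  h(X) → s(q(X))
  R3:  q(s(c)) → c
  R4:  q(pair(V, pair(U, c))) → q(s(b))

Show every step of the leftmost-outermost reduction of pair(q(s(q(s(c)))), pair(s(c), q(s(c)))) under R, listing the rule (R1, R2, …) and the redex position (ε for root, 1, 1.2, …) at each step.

pair(c, pair(s(c), c))

1. pair(q(s(q(s(c)))), pair(s(c), q(s(c))))  →  pair(q(s(c)), pair(s(c), q(s(c))))   [R3 at 1.1.1]
2. pair(q(s(c)), pair(s(c), q(s(c))))  →  pair(c, pair(s(c), q(s(c))))   [R3 at 1]
3. pair(c, pair(s(c), q(s(c))))  →  pair(c, pair(s(c), c))   [R3 at 2.2]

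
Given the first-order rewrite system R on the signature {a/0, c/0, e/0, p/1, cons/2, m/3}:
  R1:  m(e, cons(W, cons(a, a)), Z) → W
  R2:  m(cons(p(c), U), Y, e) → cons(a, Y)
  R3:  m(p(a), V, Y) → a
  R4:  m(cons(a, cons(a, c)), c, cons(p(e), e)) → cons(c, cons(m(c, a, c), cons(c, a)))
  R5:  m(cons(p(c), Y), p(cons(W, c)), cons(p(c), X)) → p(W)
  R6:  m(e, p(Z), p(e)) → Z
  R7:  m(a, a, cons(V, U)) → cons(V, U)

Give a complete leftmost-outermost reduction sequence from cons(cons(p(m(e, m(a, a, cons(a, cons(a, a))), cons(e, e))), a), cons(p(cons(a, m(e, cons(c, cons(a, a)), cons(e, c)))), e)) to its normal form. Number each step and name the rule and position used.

cons(cons(p(a), a), cons(p(cons(a, c)), e))

1. cons(cons(p(m(e, m(a, a, cons(a, cons(a, a))), cons(e, e))), a), cons(p(cons(a, m(e, cons(c, cons(a, a)), cons(e, c)))), e))  →  cons(cons(p(m(e, cons(a, cons(a, a)), cons(e, e))), a), cons(p(cons(a, m(e, cons(c, cons(a, a)), cons(e, c)))), e))   [R7 at 1.1.1.2]
2. cons(cons(p(m(e, cons(a, cons(a, a)), cons(e, e))), a), cons(p(cons(a, m(e, cons(c, cons(a, a)), cons(e, c)))), e))  →  cons(cons(p(a), a), cons(p(cons(a, m(e, cons(c, cons(a, a)), cons(e, c)))), e))   [R1 at 1.1.1]
3. cons(cons(p(a), a), cons(p(cons(a, m(e, cons(c, cons(a, a)), cons(e, c)))), e))  →  cons(cons(p(a), a), cons(p(cons(a, c)), e))   [R1 at 2.1.1.2]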